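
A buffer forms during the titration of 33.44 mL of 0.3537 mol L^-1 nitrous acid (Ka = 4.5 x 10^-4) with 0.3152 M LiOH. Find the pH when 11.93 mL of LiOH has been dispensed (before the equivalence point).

3.02

Initial n(HNO2) = 0.3537 x 0.03344 = 0.01183 mol.
n(LiOH) added = 0.3152 x 0.01193 = 0.003760 mol, converting that many moles of HNO2 to NO2-.
Remaining n(HNO2) = 0.008067 mol; n(NO2-) = 0.003760 mol.
By Henderson-Hasselbalch, pH = pKa + log([A^-]/[HA]) = 3.35 + log(0.003760/0.008067) = 3.35 + (-0.33) = 3.02.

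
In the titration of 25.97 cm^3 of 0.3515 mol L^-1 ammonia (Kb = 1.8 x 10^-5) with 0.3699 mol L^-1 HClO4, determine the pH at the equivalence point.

n(NH3) = 0.3515 x 0.02597 = 0.009128 mol; V(HClO4) at equivalence = 0.009128/0.3699 = 0.02468 L.
At equivalence the base is fully converted to NH4+; total volume = 0.05065 L, so [NH4+] = 0.009128/0.05065 = 0.1802 M.
Ka(NH4+) = Kw/Kb = 1.0e-14 / 1.8 x 10^-5 = 5.56e-10.
[H^+] = sqrt(Ka x [NH4+]) = sqrt(5.56e-10 x 0.1802) = 1.00e-5 M.
pH = -log(1.00e-5) = 5.00.

5.00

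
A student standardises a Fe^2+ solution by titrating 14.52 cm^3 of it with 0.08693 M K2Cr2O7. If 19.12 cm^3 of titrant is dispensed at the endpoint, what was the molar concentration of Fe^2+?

n(K2Cr2O7) = 0.08693 x 0.01912 = 0.001662 mol.
From the balanced equation, 1 mol K2Cr2O7 reacts with 6 mol Fe^2+, so n(Fe^2+) = 0.001662 x 6/1 = 0.009973 mol.
[Fe^2+] = 0.009973 / 0.01452 L = 0.687 M.

0.687 M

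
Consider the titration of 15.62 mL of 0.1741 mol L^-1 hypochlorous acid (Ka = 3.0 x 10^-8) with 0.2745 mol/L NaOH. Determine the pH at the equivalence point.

10.28

n(HClO) = 0.1741 x 0.01562 = 0.002719 mol; V(NaOH) at equivalence = 0.002719/0.2745 = 0.009907 L.
At equivalence all the acid is converted to ClO-; total volume = 0.01562 + 0.009907 = 0.02553 L, so [ClO-] = 0.002719/0.02553 = 0.1065 M.
Kb = Kw/Ka = 1.0e-14 / 3.0 x 10^-8 = 3.33e-7.
[OH^-] = sqrt(Kb x [ClO-]) = sqrt(3.33e-7 x 0.1065) = 0.000188 M.
pOH = 3.72, so pH = 14.00 - 3.72 = 10.28.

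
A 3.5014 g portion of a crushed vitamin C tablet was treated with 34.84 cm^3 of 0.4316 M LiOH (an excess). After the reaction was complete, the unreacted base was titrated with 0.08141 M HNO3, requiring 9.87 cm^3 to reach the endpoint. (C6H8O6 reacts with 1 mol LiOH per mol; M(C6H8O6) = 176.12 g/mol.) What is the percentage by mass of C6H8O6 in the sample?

Total n(LiOH) added = 0.4316 x 0.03484 = 0.01504 mol.
n(HNO3) used = 0.08141 x 0.009870 = 0.0008035 mol, which equals the excess n(LiOH).
So n(LiOH) consumed by the sample = 0.01504 - 0.0008035 = 0.01423 mol.
n(C6H8O6) = 0.01423 / 1 = 0.01423 mol.
mass C6H8O6 = 0.01423 x 176.12 = 2.507 g, so %C6H8O6 = 2.507/3.5014 x 100 = 71.6%.

71.6%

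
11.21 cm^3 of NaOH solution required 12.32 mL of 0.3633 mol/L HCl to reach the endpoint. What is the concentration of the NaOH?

n(HCl) delivered = 0.3633 x 0.01232 = 0.004476 mol.
For a 1:1 reaction, n(NaOH) = 0.004476 mol.
[NaOH] = 0.004476 mol / 0.01121 L = 0.399 M.

0.399 M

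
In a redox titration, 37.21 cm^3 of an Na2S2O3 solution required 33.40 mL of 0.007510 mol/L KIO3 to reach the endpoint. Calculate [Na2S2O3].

n(KIO3) = 0.007510 x 0.03340 = 0.0002508 mol.
From the balanced equation, 1 mol KIO3 reacts with 6 mol Na2S2O3, so n(Na2S2O3) = 0.0002508 x 6/1 = 0.001505 mol.
[Na2S2O3] = 0.001505 / 0.03721 L = 0.0404 M.

0.0404 M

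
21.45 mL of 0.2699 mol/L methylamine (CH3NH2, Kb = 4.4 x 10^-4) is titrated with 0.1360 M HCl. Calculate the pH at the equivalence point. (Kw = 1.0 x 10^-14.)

5.84

n(CH3NH2) = 0.2699 x 0.02145 = 0.005789 mol; V(HCl) at equivalence = 0.005789/0.1360 = 0.04257 L.
At equivalence the base is fully converted to CH3NH3+; total volume = 0.06402 L, so [CH3NH3+] = 0.005789/0.06402 = 0.09043 M.
Ka(CH3NH3+) = Kw/Kb = 1.0e-14 / 4.4 x 10^-4 = 2.27e-11.
[H^+] = sqrt(Ka x [CH3NH3+]) = sqrt(2.27e-11 x 0.09043) = 1.43e-6 M.
pH = -log(1.43e-6) = 5.84.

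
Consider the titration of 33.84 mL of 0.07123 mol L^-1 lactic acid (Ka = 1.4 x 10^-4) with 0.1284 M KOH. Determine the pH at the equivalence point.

n(HC3H5O3) = 0.07123 x 0.03384 = 0.002410 mol; V(KOH) at equivalence = 0.002410/0.1284 = 0.01877 L.
At equivalence all the acid is converted to C3H5O3-; total volume = 0.03384 + 0.01877 = 0.05261 L, so [C3H5O3-] = 0.002410/0.05261 = 0.04581 M.
Kb = Kw/Ka = 1.0e-14 / 1.4 x 10^-4 = 7.14e-11.
[OH^-] = sqrt(Kb x [C3H5O3-]) = sqrt(7.14e-11 x 0.04581) = 1.81e-6 M.
pOH = 5.74, so pH = 14.00 - 5.74 = 8.26.

8.26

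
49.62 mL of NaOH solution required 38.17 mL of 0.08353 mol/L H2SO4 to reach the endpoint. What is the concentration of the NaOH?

0.129 M

n(H2SO4) delivered = 0.08353 x 0.03817 = 0.003188 mol.
The reaction is 2 NaOH + 1 H2SO4, so n(NaOH) = 0.003188 x 2/1 = 0.006377 mol.
[NaOH] = 0.006377 mol / 0.04962 L = 0.129 M.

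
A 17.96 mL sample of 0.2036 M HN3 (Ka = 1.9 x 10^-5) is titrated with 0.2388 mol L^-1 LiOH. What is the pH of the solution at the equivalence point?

n(HN3) = 0.2036 x 0.01796 = 0.003657 mol; V(LiOH) at equivalence = 0.003657/0.2388 = 0.01531 L.
At equivalence all the acid is converted to N3-; total volume = 0.01796 + 0.01531 = 0.03327 L, so [N3-] = 0.003657/0.03327 = 0.1099 M.
Kb = Kw/Ka = 1.0e-14 / 1.9 x 10^-5 = 5.26e-10.
[OH^-] = sqrt(Kb x [N3-]) = sqrt(5.26e-10 x 0.1099) = 7.61e-6 M.
pOH = 5.12, so pH = 14.00 - 5.12 = 8.88.

8.88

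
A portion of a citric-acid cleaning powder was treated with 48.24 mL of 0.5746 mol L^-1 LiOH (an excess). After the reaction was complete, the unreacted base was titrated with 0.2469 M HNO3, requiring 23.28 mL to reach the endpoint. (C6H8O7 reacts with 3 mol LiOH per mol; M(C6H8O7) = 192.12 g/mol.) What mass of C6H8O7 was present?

Total n(LiOH) added = 0.5746 x 0.04824 = 0.02772 mol.
n(HNO3) used = 0.2469 x 0.02328 = 0.005748 mol, which equals the excess n(LiOH).
So n(LiOH) consumed by the sample = 0.02772 - 0.005748 = 0.02197 mol.
n(C6H8O7) = 0.02197 / 3 = 0.007324 mol.
mass = 0.007324 mol x 192.12 g/mol = 1.41 g.

1.41 g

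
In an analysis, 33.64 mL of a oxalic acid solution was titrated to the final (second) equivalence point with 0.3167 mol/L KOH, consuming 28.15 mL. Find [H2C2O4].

n(KOH) = 0.3167 x 0.02815 = 0.008915 mol.
At the final (second) equivalence point, 2 mol OH^- react per mol H2C2O4, so n(H2C2O4) = 0.008915 / 2 = 0.004458 mol.
[H2C2O4] = 0.004458 / 0.03364 L = 0.133 M.

0.133 M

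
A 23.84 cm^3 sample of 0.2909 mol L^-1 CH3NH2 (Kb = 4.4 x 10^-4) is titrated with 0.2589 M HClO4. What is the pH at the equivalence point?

5.75

n(CH3NH2) = 0.2909 x 0.02384 = 0.006935 mol; V(HClO4) at equivalence = 0.006935/0.2589 = 0.02679 L.
At equivalence the base is fully converted to CH3NH3+; total volume = 0.05063 L, so [CH3NH3+] = 0.006935/0.05063 = 0.1370 M.
Ka(CH3NH3+) = Kw/Kb = 1.0e-14 / 4.4 x 10^-4 = 2.27e-11.
[H^+] = sqrt(Ka x [CH3NH3+]) = sqrt(2.27e-11 x 0.1370) = 1.76e-6 M.
pH = -log(1.76e-6) = 5.75.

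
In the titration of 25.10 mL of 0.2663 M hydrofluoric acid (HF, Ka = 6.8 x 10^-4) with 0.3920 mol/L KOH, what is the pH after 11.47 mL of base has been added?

3.48

Initial n(HF) = 0.2663 x 0.02510 = 0.006684 mol.
n(KOH) added = 0.3920 x 0.01147 = 0.004496 mol, converting that many moles of HF to F-.
Remaining n(HF) = 0.002188 mol; n(F-) = 0.004496 mol.
By Henderson-Hasselbalch, pH = pKa + log([A^-]/[HA]) = 3.17 + log(0.004496/0.002188) = 3.17 + (+0.31) = 3.48.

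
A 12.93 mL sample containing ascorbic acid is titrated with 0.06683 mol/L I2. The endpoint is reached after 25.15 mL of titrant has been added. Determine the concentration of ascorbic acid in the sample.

n(I2) = 0.06683 x 0.02515 = 0.001681 mol.
From the balanced equation, 1 mol I2 reacts with 1 mol ascorbic acid, so n(ascorbic acid) = 0.001681 x 1/1 = 0.001681 mol.
[ascorbic acid] = 0.001681 / 0.01293 L = 0.130 M.

0.130 M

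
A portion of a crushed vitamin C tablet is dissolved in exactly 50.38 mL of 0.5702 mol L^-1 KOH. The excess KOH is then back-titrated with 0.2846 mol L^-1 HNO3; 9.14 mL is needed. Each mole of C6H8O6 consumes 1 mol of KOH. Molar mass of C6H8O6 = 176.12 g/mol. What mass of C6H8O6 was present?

4.60 g

Total n(KOH) added = 0.5702 x 0.05038 = 0.02873 mol.
n(HNO3) used = 0.2846 x 0.009140 = 0.002601 mol, which equals the excess n(KOH).
So n(KOH) consumed by the sample = 0.02873 - 0.002601 = 0.02613 mol.
n(C6H8O6) = 0.02613 / 1 = 0.02613 mol.
mass = 0.02613 mol x 176.12 g/mol = 4.60 g.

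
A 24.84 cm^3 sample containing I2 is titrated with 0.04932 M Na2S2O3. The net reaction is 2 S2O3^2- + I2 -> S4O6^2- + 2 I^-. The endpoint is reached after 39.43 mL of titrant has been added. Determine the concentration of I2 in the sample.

0.0391 M

n(Na2S2O3) = 0.04932 x 0.03943 = 0.001945 mol.
From the balanced equation, 2 mol Na2S2O3 reacts with 1 mol I2, so n(I2) = 0.001945 x 1/2 = 0.0009723 mol.
[I2] = 0.0009723 / 0.02484 L = 0.0391 M.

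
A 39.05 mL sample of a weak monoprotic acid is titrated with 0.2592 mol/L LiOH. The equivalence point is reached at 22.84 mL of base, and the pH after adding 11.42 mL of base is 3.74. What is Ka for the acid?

11.42 mL is half of the equivalence volume, so this is the half-equivalence point where [HA] = [A^-].
At half-equivalence pH = pKa, so pKa = 3.74.
Ka = 10^(-3.74) = 1.8 x 10^-4.

1.8 x 10^-4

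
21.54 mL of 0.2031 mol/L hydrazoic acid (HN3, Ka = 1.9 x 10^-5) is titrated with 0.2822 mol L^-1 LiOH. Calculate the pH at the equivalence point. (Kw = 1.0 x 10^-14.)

n(HN3) = 0.2031 x 0.02154 = 0.004375 mol; V(LiOH) at equivalence = 0.004375/0.2822 = 0.01550 L.
At equivalence all the acid is converted to N3-; total volume = 0.02154 + 0.01550 = 0.03704 L, so [N3-] = 0.004375/0.03704 = 0.1181 M.
Kb = Kw/Ka = 1.0e-14 / 1.9 x 10^-5 = 5.26e-10.
[OH^-] = sqrt(Kb x [N3-]) = sqrt(5.26e-10 x 0.1181) = 7.88e-6 M.
pOH = 5.10, so pH = 14.00 - 5.10 = 8.90.

8.90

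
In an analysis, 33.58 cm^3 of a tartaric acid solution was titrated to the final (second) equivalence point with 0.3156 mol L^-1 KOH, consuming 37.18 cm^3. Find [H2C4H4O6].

0.175 M

n(KOH) = 0.3156 x 0.03718 = 0.01173 mol.
At the final (second) equivalence point, 2 mol OH^- react per mol H2C4H4O6, so n(H2C4H4O6) = 0.01173 / 2 = 0.005867 mol.
[H2C4H4O6] = 0.005867 / 0.03358 L = 0.175 M.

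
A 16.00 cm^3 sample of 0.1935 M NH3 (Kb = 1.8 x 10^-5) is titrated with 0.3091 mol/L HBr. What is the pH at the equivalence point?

5.09

n(NH3) = 0.1935 x 0.01600 = 0.003096 mol; V(HBr) at equivalence = 0.003096/0.3091 = 0.01002 L.
At equivalence the base is fully converted to NH4+; total volume = 0.02602 L, so [NH4+] = 0.003096/0.02602 = 0.1190 M.
Ka(NH4+) = Kw/Kb = 1.0e-14 / 1.8 x 10^-5 = 5.56e-10.
[H^+] = sqrt(Ka x [NH4+]) = sqrt(5.56e-10 x 0.1190) = 8.13e-6 M.
pH = -log(8.13e-6) = 5.09.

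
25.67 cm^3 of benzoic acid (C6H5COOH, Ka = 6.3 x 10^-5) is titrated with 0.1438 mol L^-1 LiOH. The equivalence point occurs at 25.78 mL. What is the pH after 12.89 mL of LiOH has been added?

4.20

12.89 mL is exactly half the equivalence volume (25.78/2), i.e. the half-equivalence point.
There, n(HA) = n(A^-), so pH = pKa = -log(6.3 x 10^-5) = 4.20.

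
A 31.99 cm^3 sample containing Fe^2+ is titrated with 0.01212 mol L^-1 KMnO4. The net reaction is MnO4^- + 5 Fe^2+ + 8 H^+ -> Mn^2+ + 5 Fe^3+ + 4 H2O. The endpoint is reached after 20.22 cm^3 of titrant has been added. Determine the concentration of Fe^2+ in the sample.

0.0383 M

n(KMnO4) = 0.01212 x 0.02022 = 0.0002451 mol.
From the balanced equation, 1 mol KMnO4 reacts with 5 mol Fe^2+, so n(Fe^2+) = 0.0002451 x 5/1 = 0.001225 mol.
[Fe^2+] = 0.001225 / 0.03199 L = 0.0383 M.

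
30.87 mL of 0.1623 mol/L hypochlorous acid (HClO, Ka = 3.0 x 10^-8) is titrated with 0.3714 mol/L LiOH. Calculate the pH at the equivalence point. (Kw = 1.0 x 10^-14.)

n(HClO) = 0.1623 x 0.03087 = 0.005010 mol; V(LiOH) at equivalence = 0.005010/0.3714 = 0.01349 L.
At equivalence all the acid is converted to ClO-; total volume = 0.03087 + 0.01349 = 0.04436 L, so [ClO-] = 0.005010/0.04436 = 0.1129 M.
Kb = Kw/Ka = 1.0e-14 / 3.0 x 10^-8 = 3.33e-7.
[OH^-] = sqrt(Kb x [ClO-]) = sqrt(3.33e-7 x 0.1129) = 0.000194 M.
pOH = 3.71, so pH = 14.00 - 3.71 = 10.29.

10.29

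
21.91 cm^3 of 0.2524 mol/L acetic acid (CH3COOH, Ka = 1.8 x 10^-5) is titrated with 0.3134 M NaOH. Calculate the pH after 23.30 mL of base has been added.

12.59

n(acid) = 0.2524 x 0.02191 = 0.005530 mol; n(NaOH) added = 0.3134 x 0.02330 = 0.007302 mol.
Base is in excess by 0.007302 - 0.005530 = 0.001772 mol in a total volume of 0.04521 L.
[OH^-] = 0.001772/0.04521 = 0.03920 M, so pOH = 1.41 and pH = 14.00 - 1.41 = 12.59.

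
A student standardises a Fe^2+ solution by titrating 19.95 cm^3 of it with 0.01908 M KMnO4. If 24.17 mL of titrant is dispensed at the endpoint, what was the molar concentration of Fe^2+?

n(KMnO4) = 0.01908 x 0.02417 = 0.0004612 mol.
From the balanced equation, 1 mol KMnO4 reacts with 5 mol Fe^2+, so n(Fe^2+) = 0.0004612 x 5/1 = 0.002306 mol.
[Fe^2+] = 0.002306 / 0.01995 L = 0.116 M.

0.116 M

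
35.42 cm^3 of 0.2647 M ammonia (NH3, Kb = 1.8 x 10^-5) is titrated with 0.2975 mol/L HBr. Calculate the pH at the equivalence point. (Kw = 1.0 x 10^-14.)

5.05

n(NH3) = 0.2647 x 0.03542 = 0.009376 mol; V(HBr) at equivalence = 0.009376/0.2975 = 0.03151 L.
At equivalence the base is fully converted to NH4+; total volume = 0.06693 L, so [NH4+] = 0.009376/0.06693 = 0.1401 M.
Ka(NH4+) = Kw/Kb = 1.0e-14 / 1.8 x 10^-5 = 5.56e-10.
[H^+] = sqrt(Ka x [NH4+]) = sqrt(5.56e-10 x 0.1401) = 8.82e-6 M.
pH = -log(8.82e-6) = 5.05.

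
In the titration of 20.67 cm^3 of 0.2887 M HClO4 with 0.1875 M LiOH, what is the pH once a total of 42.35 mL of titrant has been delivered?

n(acid) = 0.2887 x 0.02067 = 0.005967 mol; n(LiOH) added = 0.1875 x 0.04235 = 0.007941 mol.
Base is in excess by 0.007941 - 0.005967 = 0.001973 mol in a total volume of 0.06302 L.
[OH^-] = 0.001973/0.06302 = 0.03131 M, so pOH = 1.50 and pH = 14.00 - 1.50 = 12.50.

12.50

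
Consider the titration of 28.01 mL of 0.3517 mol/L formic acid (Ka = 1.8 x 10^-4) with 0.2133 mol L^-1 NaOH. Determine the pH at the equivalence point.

8.43

n(HCOOH) = 0.3517 x 0.02801 = 0.009851 mol; V(NaOH) at equivalence = 0.009851/0.2133 = 0.04618 L.
At equivalence all the acid is converted to HCOO-; total volume = 0.02801 + 0.04618 = 0.07419 L, so [HCOO-] = 0.009851/0.07419 = 0.1328 M.
Kb = Kw/Ka = 1.0e-14 / 1.8 x 10^-4 = 5.56e-11.
[OH^-] = sqrt(Kb x [HCOO-]) = sqrt(5.56e-11 x 0.1328) = 2.72e-6 M.
pOH = 5.57, so pH = 14.00 - 5.57 = 8.43.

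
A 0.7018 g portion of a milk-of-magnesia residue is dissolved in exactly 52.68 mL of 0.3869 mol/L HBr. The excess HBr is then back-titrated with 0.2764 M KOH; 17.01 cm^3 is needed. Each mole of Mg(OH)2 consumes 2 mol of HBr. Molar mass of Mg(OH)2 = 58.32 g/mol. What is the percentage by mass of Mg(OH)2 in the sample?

Total n(HBr) added = 0.3869 x 0.05268 = 0.02038 mol.
n(KOH) used = 0.2764 x 0.01701 = 0.004702 mol, which equals the excess n(HBr).
So n(HBr) consumed by the sample = 0.02038 - 0.004702 = 0.01568 mol.
n(Mg(OH)2) = 0.01568 / 2 = 0.007840 mol.
mass Mg(OH)2 = 0.007840 x 58.32 = 0.4572 g, so %Mg(OH)2 = 0.4572/0.7018 x 100 = 65.2%.

65.2%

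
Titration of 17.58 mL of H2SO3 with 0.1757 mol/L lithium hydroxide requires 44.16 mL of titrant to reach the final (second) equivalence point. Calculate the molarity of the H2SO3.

0.221 M

n(LiOH) = 0.1757 x 0.04416 = 0.007759 mol.
At the final (second) equivalence point, 2 mol OH^- react per mol H2SO3, so n(H2SO3) = 0.007759 / 2 = 0.003879 mol.
[H2SO3] = 0.003879 / 0.01758 L = 0.221 M.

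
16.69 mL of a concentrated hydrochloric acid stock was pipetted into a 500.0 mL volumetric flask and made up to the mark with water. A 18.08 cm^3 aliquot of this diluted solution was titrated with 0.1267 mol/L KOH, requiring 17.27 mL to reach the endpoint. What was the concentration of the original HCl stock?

3.63 M

n(KOH) = 0.1267 x 0.01727 = 0.002188 mol.
n(HCl) in the aliquot = 0.002188 mol.
[diluted HCl] = 0.002188 / 0.01808 = 0.1210 M.
Dilution factor = 500.0/16.69 = 29.96, so [stock] = 0.1210 x 29.96 = 3.63 M.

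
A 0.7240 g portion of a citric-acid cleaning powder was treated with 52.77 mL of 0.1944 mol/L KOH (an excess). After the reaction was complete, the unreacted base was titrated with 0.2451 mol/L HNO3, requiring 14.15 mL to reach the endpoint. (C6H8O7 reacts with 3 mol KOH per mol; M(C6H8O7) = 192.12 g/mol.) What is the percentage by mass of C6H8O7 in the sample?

Total n(KOH) added = 0.1944 x 0.05277 = 0.01026 mol.
n(HNO3) used = 0.2451 x 0.01415 = 0.003468 mol, which equals the excess n(KOH).
So n(KOH) consumed by the sample = 0.01026 - 0.003468 = 0.006790 mol.
n(C6H8O7) = 0.006790 / 3 = 0.002263 mol.
mass C6H8O7 = 0.002263 x 192.12 = 0.4349 g, so %C6H8O7 = 0.4349/0.7240 x 100 = 60.1%.

60.1%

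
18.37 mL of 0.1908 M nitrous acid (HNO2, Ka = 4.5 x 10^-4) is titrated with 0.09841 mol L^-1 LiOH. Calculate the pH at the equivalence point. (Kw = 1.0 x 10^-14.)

8.08

n(HNO2) = 0.1908 x 0.01837 = 0.003505 mol; V(LiOH) at equivalence = 0.003505/0.09841 = 0.03562 L.
At equivalence all the acid is converted to NO2-; total volume = 0.01837 + 0.03562 = 0.05399 L, so [NO2-] = 0.003505/0.05399 = 0.06492 M.
Kb = Kw/Ka = 1.0e-14 / 4.5 x 10^-4 = 2.22e-11.
[OH^-] = sqrt(Kb x [NO2-]) = sqrt(2.22e-11 x 0.06492) = 1.20e-6 M.
pOH = 5.92, so pH = 14.00 - 5.92 = 8.08.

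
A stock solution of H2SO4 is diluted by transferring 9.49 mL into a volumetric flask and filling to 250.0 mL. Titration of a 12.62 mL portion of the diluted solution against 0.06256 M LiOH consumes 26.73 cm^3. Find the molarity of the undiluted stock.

1.75 M

n(LiOH) = 0.06256 x 0.02673 = 0.001672 mol.
n(H2SO4) in the aliquot = 0.001672 x 1/2 = 0.0008361 mol.
[diluted H2SO4] = 0.0008361 / 0.01262 = 0.06625 M.
Dilution factor = 250.0/9.490 = 26.34, so [stock] = 0.06625 x 26.34 = 1.75 M.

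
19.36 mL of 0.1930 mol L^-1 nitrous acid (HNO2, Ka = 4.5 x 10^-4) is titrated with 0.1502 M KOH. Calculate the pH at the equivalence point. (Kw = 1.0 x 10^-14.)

n(HNO2) = 0.1930 x 0.01936 = 0.003736 mol; V(KOH) at equivalence = 0.003736/0.1502 = 0.02488 L.
At equivalence all the acid is converted to NO2-; total volume = 0.01936 + 0.02488 = 0.04424 L, so [NO2-] = 0.003736/0.04424 = 0.08447 M.
Kb = Kw/Ka = 1.0e-14 / 4.5 x 10^-4 = 2.22e-11.
[OH^-] = sqrt(Kb x [NO2-]) = sqrt(2.22e-11 x 0.08447) = 1.37e-6 M.
pOH = 5.86, so pH = 14.00 - 5.86 = 8.14.

8.14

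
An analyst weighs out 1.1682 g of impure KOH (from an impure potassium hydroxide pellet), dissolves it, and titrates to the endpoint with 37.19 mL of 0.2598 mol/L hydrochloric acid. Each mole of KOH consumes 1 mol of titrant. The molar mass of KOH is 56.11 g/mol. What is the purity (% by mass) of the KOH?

n(HCl) = 0.2598 x 0.03719 = 0.009662 mol.
n(KOH) = 0.009662 / 1 = 0.009662 mol.
mass of KOH = 0.009662 x 56.11 = 0.5421 g.
% purity = 0.5421 / 1.1682 x 100 = 46.4%.

46.4%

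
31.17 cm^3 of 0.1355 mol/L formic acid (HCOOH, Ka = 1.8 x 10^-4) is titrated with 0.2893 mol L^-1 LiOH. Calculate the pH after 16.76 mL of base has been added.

12.12

n(acid) = 0.1355 x 0.03117 = 0.004224 mol; n(LiOH) added = 0.2893 x 0.01676 = 0.004849 mol.
Base is in excess by 0.004849 - 0.004224 = 0.0006251 mol in a total volume of 0.04793 L.
[OH^-] = 0.0006251/0.04793 = 0.01304 M, so pOH = 1.88 and pH = 14.00 - 1.88 = 12.12.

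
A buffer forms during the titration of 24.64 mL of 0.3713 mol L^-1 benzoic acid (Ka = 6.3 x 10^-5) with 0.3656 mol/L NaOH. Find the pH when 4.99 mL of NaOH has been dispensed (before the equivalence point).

Initial n(C6H5COOH) = 0.3713 x 0.02464 = 0.009149 mol.
n(NaOH) added = 0.3656 x 0.004990 = 0.001824 mol, converting that many moles of C6H5COOH to C6H5COO-.
Remaining n(C6H5COOH) = 0.007324 mol; n(C6H5COO-) = 0.001824 mol.
By Henderson-Hasselbalch, pH = pKa + log([A^-]/[HA]) = 4.20 + log(0.001824/0.007324) = 4.20 + (-0.60) = 3.60.

3.60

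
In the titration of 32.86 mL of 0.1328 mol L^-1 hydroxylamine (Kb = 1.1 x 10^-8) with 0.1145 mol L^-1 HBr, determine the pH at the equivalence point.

3.63

n(NH2OH) = 0.1328 x 0.03286 = 0.004364 mol; V(HBr) at equivalence = 0.004364/0.1145 = 0.03811 L.
At equivalence the base is fully converted to NH3OH+; total volume = 0.07097 L, so [NH3OH+] = 0.004364/0.07097 = 0.06149 M.
Ka(NH3OH+) = Kw/Kb = 1.0e-14 / 1.1 x 10^-8 = 9.09e-7.
[H^+] = sqrt(Ka x [NH3OH+]) = sqrt(9.09e-7 x 0.06149) = 0.000236 M.
pH = -log(0.000236) = 3.63.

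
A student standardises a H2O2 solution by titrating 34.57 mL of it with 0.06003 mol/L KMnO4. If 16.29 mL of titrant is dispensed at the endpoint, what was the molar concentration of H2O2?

0.0707 M

n(KMnO4) = 0.06003 x 0.01629 = 0.0009779 mol.
From the balanced equation, 2 mol KMnO4 reacts with 5 mol H2O2, so n(H2O2) = 0.0009779 x 5/2 = 0.002445 mol.
[H2O2] = 0.002445 / 0.03457 L = 0.0707 M.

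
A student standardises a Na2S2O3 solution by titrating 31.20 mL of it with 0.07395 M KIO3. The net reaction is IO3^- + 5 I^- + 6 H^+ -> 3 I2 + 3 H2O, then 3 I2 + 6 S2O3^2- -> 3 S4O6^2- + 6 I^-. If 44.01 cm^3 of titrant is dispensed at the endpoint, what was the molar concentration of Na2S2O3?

0.626 M

n(KIO3) = 0.07395 x 0.04401 = 0.003255 mol.
From the balanced equation, 1 mol KIO3 reacts with 6 mol Na2S2O3, so n(Na2S2O3) = 0.003255 x 6/1 = 0.01953 mol.
[Na2S2O3] = 0.01953 / 0.03120 L = 0.626 M.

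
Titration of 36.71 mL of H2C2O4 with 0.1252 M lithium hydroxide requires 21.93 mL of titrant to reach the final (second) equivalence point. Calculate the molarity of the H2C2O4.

0.0374 M

n(LiOH) = 0.1252 x 0.02193 = 0.002746 mol.
At the final (second) equivalence point, 2 mol OH^- react per mol H2C2O4, so n(H2C2O4) = 0.002746 / 2 = 0.001373 mol.
[H2C2O4] = 0.001373 / 0.03671 L = 0.0374 M.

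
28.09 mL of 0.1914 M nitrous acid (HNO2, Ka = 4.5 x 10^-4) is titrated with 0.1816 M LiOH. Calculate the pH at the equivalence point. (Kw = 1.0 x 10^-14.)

8.16

n(HNO2) = 0.1914 x 0.02809 = 0.005376 mol; V(LiOH) at equivalence = 0.005376/0.1816 = 0.02961 L.
At equivalence all the acid is converted to NO2-; total volume = 0.02809 + 0.02961 = 0.05770 L, so [NO2-] = 0.005376/0.05770 = 0.09319 M.
Kb = Kw/Ka = 1.0e-14 / 4.5 x 10^-4 = 2.22e-11.
[OH^-] = sqrt(Kb x [NO2-]) = sqrt(2.22e-11 x 0.09319) = 1.44e-6 M.
pOH = 5.84, so pH = 14.00 - 5.84 = 8.16.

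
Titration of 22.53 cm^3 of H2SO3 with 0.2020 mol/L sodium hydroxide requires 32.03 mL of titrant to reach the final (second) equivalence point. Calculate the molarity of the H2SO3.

n(NaOH) = 0.2020 x 0.03203 = 0.006470 mol.
At the final (second) equivalence point, 2 mol OH^- react per mol H2SO3, so n(H2SO3) = 0.006470 / 2 = 0.003235 mol.
[H2SO3] = 0.003235 / 0.02253 L = 0.144 M.

0.144 M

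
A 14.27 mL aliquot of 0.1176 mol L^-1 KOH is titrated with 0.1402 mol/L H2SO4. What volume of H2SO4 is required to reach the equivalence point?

n(KOH) = 0.1176 mol/L x 0.01427 L = 0.001678 mol.
The neutralisation is 2 KOH : 1 H2SO4, so n(H2SO4) = 0.001678 x 1/2 = 0.0008391 mol.
V(H2SO4) = 0.0008391 / 0.1402 = 0.005985 L = 5.98 mL.

5.98 mL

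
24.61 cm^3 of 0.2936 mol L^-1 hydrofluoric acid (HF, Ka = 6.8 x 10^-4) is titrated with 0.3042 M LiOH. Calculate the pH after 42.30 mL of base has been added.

n(acid) = 0.2936 x 0.02461 = 0.007225 mol; n(LiOH) added = 0.3042 x 0.04230 = 0.01287 mol.
Base is in excess by 0.01287 - 0.007225 = 0.005642 mol in a total volume of 0.06691 L.
[OH^-] = 0.005642/0.06691 = 0.08432 M, so pOH = 1.07 and pH = 14.00 - 1.07 = 12.93.

12.93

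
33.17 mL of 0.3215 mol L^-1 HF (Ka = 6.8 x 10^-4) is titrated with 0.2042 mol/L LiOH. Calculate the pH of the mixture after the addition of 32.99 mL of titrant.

3.40

Initial n(HF) = 0.3215 x 0.03317 = 0.01066 mol.
n(LiOH) added = 0.2042 x 0.03299 = 0.006737 mol, converting that many moles of HF to F-.
Remaining n(HF) = 0.003928 mol; n(F-) = 0.006737 mol.
By Henderson-Hasselbalch, pH = pKa + log([A^-]/[HA]) = 3.17 + log(0.006737/0.003928) = 3.17 + (+0.23) = 3.40.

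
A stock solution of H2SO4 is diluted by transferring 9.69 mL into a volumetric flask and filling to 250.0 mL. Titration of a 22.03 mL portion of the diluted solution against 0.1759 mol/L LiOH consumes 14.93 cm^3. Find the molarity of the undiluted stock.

1.54 M

n(LiOH) = 0.1759 x 0.01493 = 0.002626 mol.
n(H2SO4) in the aliquot = 0.002626 x 1/2 = 0.001313 mol.
[diluted H2SO4] = 0.001313 / 0.02203 = 0.05960 M.
Dilution factor = 250.0/9.690 = 25.80, so [stock] = 0.05960 x 25.80 = 1.54 M.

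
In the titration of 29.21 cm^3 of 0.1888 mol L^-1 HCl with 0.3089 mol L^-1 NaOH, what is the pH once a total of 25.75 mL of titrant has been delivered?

12.65

n(acid) = 0.1888 x 0.02921 = 0.005515 mol; n(NaOH) added = 0.3089 x 0.02575 = 0.007954 mol.
Base is in excess by 0.007954 - 0.005515 = 0.002439 mol in a total volume of 0.05496 L.
[OH^-] = 0.002439/0.05496 = 0.04438 M, so pOH = 1.35 and pH = 14.00 - 1.35 = 12.65.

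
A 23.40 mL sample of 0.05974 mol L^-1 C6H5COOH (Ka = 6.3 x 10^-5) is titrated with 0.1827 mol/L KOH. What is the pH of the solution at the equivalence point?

n(C6H5COOH) = 0.05974 x 0.02340 = 0.001398 mol; V(KOH) at equivalence = 0.001398/0.1827 = 0.007651 L.
At equivalence all the acid is converted to C6H5COO-; total volume = 0.02340 + 0.007651 = 0.03105 L, so [C6H5COO-] = 0.001398/0.03105 = 0.04502 M.
Kb = Kw/Ka = 1.0e-14 / 6.3 x 10^-5 = 1.59e-10.
[OH^-] = sqrt(Kb x [C6H5COO-]) = sqrt(1.59e-10 x 0.04502) = 2.67e-6 M.
pOH = 5.57, so pH = 14.00 - 5.57 = 8.43.

8.43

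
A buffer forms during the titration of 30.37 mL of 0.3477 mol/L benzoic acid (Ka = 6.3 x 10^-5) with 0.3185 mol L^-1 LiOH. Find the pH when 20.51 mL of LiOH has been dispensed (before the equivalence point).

4.41

Initial n(C6H5COOH) = 0.3477 x 0.03037 = 0.01056 mol.
n(LiOH) added = 0.3185 x 0.02051 = 0.006532 mol, converting that many moles of C6H5COOH to C6H5COO-.
Remaining n(C6H5COOH) = 0.004027 mol; n(C6H5COO-) = 0.006532 mol.
By Henderson-Hasselbalch, pH = pKa + log([A^-]/[HA]) = 4.20 + log(0.006532/0.004027) = 4.20 + (+0.21) = 4.41.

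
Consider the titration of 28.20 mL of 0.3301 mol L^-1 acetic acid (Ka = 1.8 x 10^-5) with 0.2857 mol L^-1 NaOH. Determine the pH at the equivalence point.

n(CH3COOH) = 0.3301 x 0.02820 = 0.009309 mol; V(NaOH) at equivalence = 0.009309/0.2857 = 0.03258 L.
At equivalence all the acid is converted to CH3COO-; total volume = 0.02820 + 0.03258 = 0.06078 L, so [CH3COO-] = 0.009309/0.06078 = 0.1531 M.
Kb = Kw/Ka = 1.0e-14 / 1.8 x 10^-5 = 5.56e-10.
[OH^-] = sqrt(Kb x [CH3COO-]) = sqrt(5.56e-10 x 0.1531) = 9.22e-6 M.
pOH = 5.04, so pH = 14.00 - 5.04 = 8.96.

8.96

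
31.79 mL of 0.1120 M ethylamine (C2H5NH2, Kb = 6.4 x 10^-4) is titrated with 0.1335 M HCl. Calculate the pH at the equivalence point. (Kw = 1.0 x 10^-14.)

n(C2H5NH2) = 0.1120 x 0.03179 = 0.003560 mol; V(HCl) at equivalence = 0.003560/0.1335 = 0.02667 L.
At equivalence the base is fully converted to C2H5NH3+; total volume = 0.05846 L, so [C2H5NH3+] = 0.003560/0.05846 = 0.06090 M.
Ka(C2H5NH3+) = Kw/Kb = 1.0e-14 / 6.4 x 10^-4 = 1.56e-11.
[H^+] = sqrt(Ka x [C2H5NH3+]) = sqrt(1.56e-11 x 0.06090) = 9.76e-7 M.
pH = -log(9.76e-7) = 6.01.

6.01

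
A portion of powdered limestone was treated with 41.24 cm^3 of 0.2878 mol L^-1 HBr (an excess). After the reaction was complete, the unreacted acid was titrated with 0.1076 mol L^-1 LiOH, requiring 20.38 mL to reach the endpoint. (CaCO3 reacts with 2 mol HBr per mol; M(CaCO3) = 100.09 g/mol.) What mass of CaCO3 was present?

Total n(HBr) added = 0.2878 x 0.04124 = 0.01187 mol.
n(LiOH) used = 0.1076 x 0.02038 = 0.002193 mol, which equals the excess n(HBr).
So n(HBr) consumed by the sample = 0.01187 - 0.002193 = 0.009676 mol.
n(CaCO3) = 0.009676 / 2 = 0.004838 mol.
mass = 0.004838 mol x 100.09 g/mol = 0.484 g.

0.484 g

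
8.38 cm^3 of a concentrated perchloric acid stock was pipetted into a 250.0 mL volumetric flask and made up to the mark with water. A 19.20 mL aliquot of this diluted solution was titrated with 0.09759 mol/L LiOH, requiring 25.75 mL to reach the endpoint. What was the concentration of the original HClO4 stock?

n(LiOH) = 0.09759 x 0.02575 = 0.002513 mol.
n(HClO4) in the aliquot = 0.002513 mol.
[diluted HClO4] = 0.002513 / 0.01920 = 0.1309 M.
Dilution factor = 250.0/8.380 = 29.83, so [stock] = 0.1309 x 29.83 = 3.90 M.

3.90 M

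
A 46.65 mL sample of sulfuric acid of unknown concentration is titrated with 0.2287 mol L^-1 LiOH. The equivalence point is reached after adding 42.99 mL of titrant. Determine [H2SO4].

n(LiOH) delivered = 0.2287 x 0.04299 = 0.009832 mol.
The reaction is 1 H2SO4 + 2 LiOH, so n(H2SO4) = 0.009832 x 1/2 = 0.004916 mol.
[H2SO4] = 0.004916 mol / 0.04665 L = 0.105 M.

0.105 M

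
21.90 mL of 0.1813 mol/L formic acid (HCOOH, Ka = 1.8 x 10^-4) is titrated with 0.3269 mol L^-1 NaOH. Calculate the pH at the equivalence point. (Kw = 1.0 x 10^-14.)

n(HCOOH) = 0.1813 x 0.02190 = 0.003970 mol; V(NaOH) at equivalence = 0.003970/0.3269 = 0.01215 L.
At equivalence all the acid is converted to HCOO-; total volume = 0.02190 + 0.01215 = 0.03405 L, so [HCOO-] = 0.003970/0.03405 = 0.1166 M.
Kb = Kw/Ka = 1.0e-14 / 1.8 x 10^-4 = 5.56e-11.
[OH^-] = sqrt(Kb x [HCOO-]) = sqrt(5.56e-11 x 0.1166) = 2.55e-6 M.
pOH = 5.59, so pH = 14.00 - 5.59 = 8.41.

8.41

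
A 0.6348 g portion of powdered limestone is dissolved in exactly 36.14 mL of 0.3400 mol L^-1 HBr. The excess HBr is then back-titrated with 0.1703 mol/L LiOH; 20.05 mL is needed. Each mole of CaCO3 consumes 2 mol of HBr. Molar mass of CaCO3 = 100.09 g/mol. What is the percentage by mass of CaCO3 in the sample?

70.0%

Total n(HBr) added = 0.3400 x 0.03614 = 0.01229 mol.
n(LiOH) used = 0.1703 x 0.02005 = 0.003415 mol, which equals the excess n(HBr).
So n(HBr) consumed by the sample = 0.01229 - 0.003415 = 0.008873 mol.
n(CaCO3) = 0.008873 / 2 = 0.004437 mol.
mass CaCO3 = 0.004437 x 100.09 = 0.4441 g, so %CaCO3 = 0.4441/0.6348 x 100 = 70.0%.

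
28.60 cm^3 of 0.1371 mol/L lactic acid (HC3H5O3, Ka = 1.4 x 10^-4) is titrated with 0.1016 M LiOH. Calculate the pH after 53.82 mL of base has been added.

12.27

n(acid) = 0.1371 x 0.02860 = 0.003921 mol; n(LiOH) added = 0.1016 x 0.05382 = 0.005468 mol.
Base is in excess by 0.005468 - 0.003921 = 0.001547 mol in a total volume of 0.08242 L.
[OH^-] = 0.001547/0.08242 = 0.01877 M, so pOH = 1.73 and pH = 14.00 - 1.73 = 12.27.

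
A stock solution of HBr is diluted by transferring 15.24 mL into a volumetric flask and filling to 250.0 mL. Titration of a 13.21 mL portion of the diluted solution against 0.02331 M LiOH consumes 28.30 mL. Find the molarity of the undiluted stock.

n(LiOH) = 0.02331 x 0.02830 = 0.0006597 mol.
n(HBr) in the aliquot = 0.0006597 mol.
[diluted HBr] = 0.0006597 / 0.01321 = 0.04994 M.
Dilution factor = 250.0/15.24 = 16.40, so [stock] = 0.04994 x 16.40 = 0.819 M.

0.819 M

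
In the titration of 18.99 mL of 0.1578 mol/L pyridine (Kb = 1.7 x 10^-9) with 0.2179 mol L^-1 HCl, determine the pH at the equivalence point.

3.13

n(C5H5N) = 0.1578 x 0.01899 = 0.002997 mol; V(HCl) at equivalence = 0.002997/0.2179 = 0.01375 L.
At equivalence the base is fully converted to C5H5NH+; total volume = 0.03274 L, so [C5H5NH+] = 0.002997/0.03274 = 0.09152 M.
Ka(C5H5NH+) = Kw/Kb = 1.0e-14 / 1.7 x 10^-9 = 5.88e-6.
[H^+] = sqrt(Ka x [C5H5NH+]) = sqrt(5.88e-6 x 0.09152) = 0.000734 M.
pH = -log(0.000734) = 3.13.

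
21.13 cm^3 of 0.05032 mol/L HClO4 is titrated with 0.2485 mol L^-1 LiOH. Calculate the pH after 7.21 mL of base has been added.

12.41

n(acid) = 0.05032 x 0.02113 = 0.001063 mol; n(LiOH) added = 0.2485 x 0.007210 = 0.001792 mol.
Base is in excess by 0.001792 - 0.001063 = 0.0007284 mol in a total volume of 0.02834 L.
[OH^-] = 0.0007284/0.02834 = 0.02570 M, so pOH = 1.59 and pH = 14.00 - 1.59 = 12.41.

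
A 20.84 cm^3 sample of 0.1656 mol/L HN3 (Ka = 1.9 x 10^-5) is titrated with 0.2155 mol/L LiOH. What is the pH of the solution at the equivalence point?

n(HN3) = 0.1656 x 0.02084 = 0.003451 mol; V(LiOH) at equivalence = 0.003451/0.2155 = 0.01601 L.
At equivalence all the acid is converted to N3-; total volume = 0.02084 + 0.01601 = 0.03685 L, so [N3-] = 0.003451/0.03685 = 0.09364 M.
Kb = Kw/Ka = 1.0e-14 / 1.9 x 10^-5 = 5.26e-10.
[OH^-] = sqrt(Kb x [N3-]) = sqrt(5.26e-10 x 0.09364) = 7.02e-6 M.
pOH = 5.15, so pH = 14.00 - 5.15 = 8.85.

8.85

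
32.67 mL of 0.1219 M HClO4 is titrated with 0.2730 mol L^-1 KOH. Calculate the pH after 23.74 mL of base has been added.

12.65

n(acid) = 0.1219 x 0.03267 = 0.003982 mol; n(KOH) added = 0.2730 x 0.02374 = 0.006481 mol.
Base is in excess by 0.006481 - 0.003982 = 0.002499 mol in a total volume of 0.05641 L.
[OH^-] = 0.002499/0.05641 = 0.04429 M, so pOH = 1.35 and pH = 14.00 - 1.35 = 12.65.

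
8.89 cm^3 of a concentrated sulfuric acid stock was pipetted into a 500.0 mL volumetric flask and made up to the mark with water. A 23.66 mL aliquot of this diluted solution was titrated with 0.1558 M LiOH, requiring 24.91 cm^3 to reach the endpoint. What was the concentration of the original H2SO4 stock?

4.61 M

n(LiOH) = 0.1558 x 0.02491 = 0.003881 mol.
n(H2SO4) in the aliquot = 0.003881 x 1/2 = 0.001940 mol.
[diluted H2SO4] = 0.001940 / 0.02366 = 0.08202 M.
Dilution factor = 500.0/8.890 = 56.24, so [stock] = 0.08202 x 56.24 = 4.61 M.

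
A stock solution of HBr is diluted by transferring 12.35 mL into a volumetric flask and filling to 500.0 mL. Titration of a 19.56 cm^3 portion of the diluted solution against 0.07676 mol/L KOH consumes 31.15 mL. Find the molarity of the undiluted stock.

n(KOH) = 0.07676 x 0.03115 = 0.002391 mol.
n(HBr) in the aliquot = 0.002391 mol.
[diluted HBr] = 0.002391 / 0.01956 = 0.1222 M.
Dilution factor = 500.0/12.35 = 40.49, so [stock] = 0.1222 x 40.49 = 4.95 M.

4.95 M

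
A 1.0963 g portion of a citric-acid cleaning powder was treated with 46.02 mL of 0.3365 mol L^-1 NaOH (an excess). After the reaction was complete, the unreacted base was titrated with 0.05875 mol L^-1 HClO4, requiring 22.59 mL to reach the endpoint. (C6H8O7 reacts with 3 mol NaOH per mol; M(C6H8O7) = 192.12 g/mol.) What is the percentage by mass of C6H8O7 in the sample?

82.7%

Total n(NaOH) added = 0.3365 x 0.04602 = 0.01549 mol.
n(HClO4) used = 0.05875 x 0.02259 = 0.001327 mol, which equals the excess n(NaOH).
So n(NaOH) consumed by the sample = 0.01549 - 0.001327 = 0.01416 mol.
n(C6H8O7) = 0.01416 / 3 = 0.004720 mol.
mass C6H8O7 = 0.004720 x 192.12 = 0.9067 g, so %C6H8O7 = 0.9067/1.0963 x 100 = 82.7%.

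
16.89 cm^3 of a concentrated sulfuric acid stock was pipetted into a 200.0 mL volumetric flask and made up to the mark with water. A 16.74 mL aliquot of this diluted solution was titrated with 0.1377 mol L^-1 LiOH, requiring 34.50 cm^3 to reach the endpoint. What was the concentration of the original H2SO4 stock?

n(LiOH) = 0.1377 x 0.03450 = 0.004751 mol.
n(H2SO4) in the aliquot = 0.004751 x 1/2 = 0.002375 mol.
[diluted H2SO4] = 0.002375 / 0.01674 = 0.1419 M.
Dilution factor = 200.0/16.89 = 11.84, so [stock] = 0.1419 x 11.84 = 1.68 M.

1.68 M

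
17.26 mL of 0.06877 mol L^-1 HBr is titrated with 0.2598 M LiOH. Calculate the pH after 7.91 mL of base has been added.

12.54

n(acid) = 0.06877 x 0.01726 = 0.001187 mol; n(LiOH) added = 0.2598 x 0.007910 = 0.002055 mol.
Base is in excess by 0.002055 - 0.001187 = 0.0008680 mol in a total volume of 0.02517 L.
[OH^-] = 0.0008680/0.02517 = 0.03449 M, so pOH = 1.46 and pH = 14.00 - 1.46 = 12.54.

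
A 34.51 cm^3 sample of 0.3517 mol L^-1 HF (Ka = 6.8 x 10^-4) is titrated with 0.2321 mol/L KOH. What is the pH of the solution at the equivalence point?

8.16

n(HF) = 0.3517 x 0.03451 = 0.01214 mol; V(KOH) at equivalence = 0.01214/0.2321 = 0.05229 L.
At equivalence all the acid is converted to F-; total volume = 0.03451 + 0.05229 = 0.08680 L, so [F-] = 0.01214/0.08680 = 0.1398 M.
Kb = Kw/Ka = 1.0e-14 / 6.8 x 10^-4 = 1.47e-11.
[OH^-] = sqrt(Kb x [F-]) = sqrt(1.47e-11 x 0.1398) = 1.43e-6 M.
pOH = 5.84, so pH = 14.00 - 5.84 = 8.16.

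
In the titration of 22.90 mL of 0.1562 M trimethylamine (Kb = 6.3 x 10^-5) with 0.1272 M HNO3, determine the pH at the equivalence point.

n((CH3)3N) = 0.1562 x 0.02290 = 0.003577 mol; V(HNO3) at equivalence = 0.003577/0.1272 = 0.02812 L.
At equivalence the base is fully converted to (CH3)3NH+; total volume = 0.05102 L, so [(CH3)3NH+] = 0.003577/0.05102 = 0.07011 M.
Ka((CH3)3NH+) = Kw/Kb = 1.0e-14 / 6.3 x 10^-5 = 1.59e-10.
[H^+] = sqrt(Ka x [(CH3)3NH+]) = sqrt(1.59e-10 x 0.07011) = 3.34e-6 M.
pH = -log(3.34e-6) = 5.48.

5.48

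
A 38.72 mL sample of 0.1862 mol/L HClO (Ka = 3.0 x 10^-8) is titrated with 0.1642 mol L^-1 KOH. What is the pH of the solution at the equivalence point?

n(HClO) = 0.1862 x 0.03872 = 0.007210 mol; V(KOH) at equivalence = 0.007210/0.1642 = 0.04391 L.
At equivalence all the acid is converted to ClO-; total volume = 0.03872 + 0.04391 = 0.08263 L, so [ClO-] = 0.007210/0.08263 = 0.08725 M.
Kb = Kw/Ka = 1.0e-14 / 3.0 x 10^-8 = 3.33e-7.
[OH^-] = sqrt(Kb x [ClO-]) = sqrt(3.33e-7 x 0.08725) = 0.000171 M.
pOH = 3.77, so pH = 14.00 - 3.77 = 10.23.

10.23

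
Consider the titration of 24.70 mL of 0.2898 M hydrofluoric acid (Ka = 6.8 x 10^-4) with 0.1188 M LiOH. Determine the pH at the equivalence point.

8.05

n(HF) = 0.2898 x 0.02470 = 0.007158 mol; V(LiOH) at equivalence = 0.007158/0.1188 = 0.06025 L.
At equivalence all the acid is converted to F-; total volume = 0.02470 + 0.06025 = 0.08495 L, so [F-] = 0.007158/0.08495 = 0.08426 M.
Kb = Kw/Ka = 1.0e-14 / 6.8 x 10^-4 = 1.47e-11.
[OH^-] = sqrt(Kb x [F-]) = sqrt(1.47e-11 x 0.08426) = 1.11e-6 M.
pOH = 5.95, so pH = 14.00 - 5.95 = 8.05.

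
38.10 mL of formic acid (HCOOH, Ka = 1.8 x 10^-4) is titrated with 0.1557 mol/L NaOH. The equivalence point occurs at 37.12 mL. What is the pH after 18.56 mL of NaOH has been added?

3.74

18.56 mL is exactly half the equivalence volume (37.12/2), i.e. the half-equivalence point.
There, n(HA) = n(A^-), so pH = pKa = -log(1.8 x 10^-4) = 3.74.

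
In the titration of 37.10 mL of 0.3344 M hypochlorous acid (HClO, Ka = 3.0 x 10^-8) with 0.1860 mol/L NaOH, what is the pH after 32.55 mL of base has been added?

7.50

Initial n(HClO) = 0.3344 x 0.03710 = 0.01241 mol.
n(NaOH) added = 0.1860 x 0.03255 = 0.006054 mol, converting that many moles of HClO to ClO-.
Remaining n(HClO) = 0.006352 mol; n(ClO-) = 0.006054 mol.
By Henderson-Hasselbalch, pH = pKa + log([A^-]/[HA]) = 7.52 + log(0.006054/0.006352) = 7.52 + (-0.02) = 7.50.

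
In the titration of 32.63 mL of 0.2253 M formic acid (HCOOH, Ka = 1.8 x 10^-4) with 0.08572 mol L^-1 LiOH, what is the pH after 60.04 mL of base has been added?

Initial n(HCOOH) = 0.2253 x 0.03263 = 0.007352 mol.
n(LiOH) added = 0.08572 x 0.06004 = 0.005147 mol, converting that many moles of HCOOH to HCOO-.
Remaining n(HCOOH) = 0.002205 mol; n(HCOO-) = 0.005147 mol.
By Henderson-Hasselbalch, pH = pKa + log([A^-]/[HA]) = 3.74 + log(0.005147/0.002205) = 3.74 + (+0.37) = 4.11.

4.11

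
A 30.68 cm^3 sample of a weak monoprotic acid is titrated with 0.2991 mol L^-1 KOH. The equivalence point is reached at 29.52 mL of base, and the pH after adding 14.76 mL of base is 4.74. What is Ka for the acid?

14.76 mL is half of the equivalence volume, so this is the half-equivalence point where [HA] = [A^-].
At half-equivalence pH = pKa, so pKa = 4.74.
Ka = 10^(-4.74) = 1.8 x 10^-5.

1.8 x 10^-5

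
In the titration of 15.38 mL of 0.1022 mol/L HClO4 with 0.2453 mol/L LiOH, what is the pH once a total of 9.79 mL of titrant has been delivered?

n(acid) = 0.1022 x 0.01538 = 0.001572 mol; n(LiOH) added = 0.2453 x 0.009790 = 0.002401 mol.
Base is in excess by 0.002401 - 0.001572 = 0.0008297 mol in a total volume of 0.02517 L.
[OH^-] = 0.0008297/0.02517 = 0.03296 M, so pOH = 1.48 and pH = 14.00 - 1.48 = 12.52.

12.52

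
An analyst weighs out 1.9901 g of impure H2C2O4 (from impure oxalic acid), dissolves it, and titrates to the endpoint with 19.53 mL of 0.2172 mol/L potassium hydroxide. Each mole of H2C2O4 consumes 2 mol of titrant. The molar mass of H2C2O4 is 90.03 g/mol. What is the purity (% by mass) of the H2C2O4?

9.59%

n(KOH) = 0.2172 x 0.01953 = 0.004242 mol.
n(H2C2O4) = 0.004242 / 2 = 0.002121 mol.
mass of H2C2O4 = 0.002121 x 90.03 = 0.1909 g.
% purity = 0.1909 / 1.9901 x 100 = 9.59%.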